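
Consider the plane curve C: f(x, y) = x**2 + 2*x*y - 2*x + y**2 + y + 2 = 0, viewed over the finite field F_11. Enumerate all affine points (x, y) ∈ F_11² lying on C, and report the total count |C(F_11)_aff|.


Affine F_11-points: {(0, 4), (0, 6), (1, 2), (1, 6), (5, 4), (5, 7), (7, 9), (8, 2), (8, 3), (10, 3), (10, 9)}; count = 11.

For each of the 121 pairs (x, y) ∈ F_11², evaluate f(x, y) mod 11. Record the zeros.
  x = 0: [0↦2, 1↦4, 2↦8, 3↦3, 4↦0, 5↦10, 6↦0, 7↦3, 8↦8, 9↦4, 10↦2]  zeros at y ∈ {4, 6}
  x = 1: [0↦1, 1↦5, 2↦0, 3↦8, 4↦7, 5↦8, 6↦0, 7↦5, 8↦1, 9↦10, 10↦10]  zeros at y ∈ {2, 6}
  x = 2: [0↦2, 1↦8, 2↦5, 3↦4, 4↦5, 5↦8, 6↦2, 7↦9, 8↦7, 9↦7, 10↦9]  zeros at y ∈ ∅
  x = 3: [0↦5, 1↦2, 2↦1, 3↦2, 4↦5, 5↦10, 6↦6, 7↦4, 8↦4, 9↦6, 10↦10]  zeros at y ∈ ∅
  x = 4: [0↦10, 1↦9, 2↦10, 3↦2, 4↦7, 5↦3, 6↦1, 7↦1, 8↦3, 9↦7, 10↦2]  zeros at y ∈ ∅
  x = 5: [0↦6, 1↦7, 2↦10, 3↦4, 4↦0, 5↦9, 6↦9, 7↦0, 8↦4, 9↦10, 10↦7]  zeros at y ∈ {4, 7}
  x = 6: [0↦4, 1↦7, 2↦1, 3↦8, 4↦6, 5↦6, 6↦8, 7↦1, 8↦7, 9↦4, 10↦3]  zeros at y ∈ ∅
  x = 7: [0↦4, 1↦9, 2↦5, 3↦3, 4↦3, 5↦5, 6↦9, 7↦4, 8↦1, 9↦0, 10↦1]  zeros at y ∈ {9}
  x = 8: [0↦6, 1↦2, 2↦0, 3↦0, 4↦2, 5↦6, 6↦1, 7↦9, 8↦8, 9↦9, 10↦1]  zeros at y ∈ {2, 3}
  x = 9: [0↦10, 1↦8, 2↦8, 3↦10, 4↦3, 5↦9, 6↦6, 7↦5, 8↦6, 9↦9, 10↦3]  zeros at y ∈ ∅
  x = 10: [0↦5, 1↦5, 2↦7, 3↦0, 4↦6, 5↦3, 6↦2, 7↦3, 8↦6, 9↦0, 10↦7]  zeros at y ∈ {3, 9}
Collecting zeros: affine points = {(0, 4), (0, 6), (1, 2), (1, 6), (5, 4), (5, 7), (7, 9), (8, 2), (8, 3), (10, 3), (10, 9)}.
Total count |C(F_11)_aff| = 11.


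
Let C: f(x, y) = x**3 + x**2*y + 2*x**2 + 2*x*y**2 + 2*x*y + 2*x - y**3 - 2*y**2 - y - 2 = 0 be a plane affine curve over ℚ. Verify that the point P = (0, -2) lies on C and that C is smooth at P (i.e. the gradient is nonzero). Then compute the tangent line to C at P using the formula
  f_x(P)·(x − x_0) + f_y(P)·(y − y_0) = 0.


Tangent line at P: 6*x - 5*y - 10 = 0.

Step 1: f(0, -2) = 0, so P lies on C.
Step 2: partial derivatives
  f_x(x, y) = 3*x**2 + 2*x*y + 4*x + 2*y**2 + 2*y + 2, f_y(x, y) = x**2 + 4*x*y + 2*x - 3*y**2 - 4*y - 1.
  f_x(P) = 6, f_y(P) = -5 (gradient nonzero, so P is smooth).
Step 3: tangent line at P: 6·(x − 0) + -5·(y − -2) = 0.
Expanding: 6*x - 5*y - 10 = 0.


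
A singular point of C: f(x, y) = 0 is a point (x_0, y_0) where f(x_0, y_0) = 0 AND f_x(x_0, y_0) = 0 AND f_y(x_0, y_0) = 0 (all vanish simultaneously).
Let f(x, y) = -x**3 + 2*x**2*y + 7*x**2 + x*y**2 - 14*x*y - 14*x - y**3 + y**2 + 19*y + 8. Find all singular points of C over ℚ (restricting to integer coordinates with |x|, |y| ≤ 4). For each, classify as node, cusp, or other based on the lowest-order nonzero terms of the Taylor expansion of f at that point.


Singular points: {(3, 1)}; classification: cusp.

Compute partial derivatives:
  f_x = -3*x**2 + 4*x*y + 14*x + y**2 - 14*y - 14.
  f_y = 2*x**2 + 2*x*y - 14*x - 3*y**2 + 2*y + 19.
Scan x_0 ∈ {−4, ..., 4}. For each x_0, f_y(x_0, y) is a polynomial in y; find its integer roots y ∈ {−4, ..., 4}, then test f_x and f at those candidates.
  x = -4: f_y(-4, y) = -3*y**2 - 6*y + 107; no integer root y with |y| ≤ 4.
  x = -3: f_y(-3, y) = -3*y**2 - 4*y + 79; no integer root y with |y| ≤ 4.
  x = -2: f_y(-2, y) = -3*y**2 - 2*y + 55; no integer root y with |y| ≤ 4.
  x = -1: f_y(-1, y) = 35 - 3*y**2; no integer root y with |y| ≤ 4.
  x = 0: f_y(0, y) = -3*y**2 + 2*y + 19; no integer root y with |y| ≤ 4.
  x = 1: f_y(1, y) = -3*y**2 + 4*y + 7; vanishes at y ∈ {-1}. (1, -1): f_x = 8 ≠ 0.
  x = 2: f_y(2, y) = -3*y**2 + 6*y - 1; no integer root y with |y| ≤ 4.
  x = 3: f_y(3, y) = -3*y**2 + 8*y - 5; vanishes at y ∈ {1}. (3, 1): f_x = 0, f = 0 — SINGULAR.
  x = 4: f_y(4, y) = -3*y**2 + 10*y - 5; no integer root y with |y| ≤ 4.
Only singular point on the grid: (3, 1).
Classify: substitute x = 3 + u, y = 1 + v and expand: f = -u**3 + 2*u**2*v + u*v**2 - v**3 + v**2.
No constant or linear terms (consistent with a singular point). Quadratic part: v**2. Cubic part: -u**3 + 2*u**2*v + u*v**2 - v**3.
The quadratic part v**2 is a perfect square, so there is a single (double) tangent line v = 0, i.e. y = 1. Restricting the cubic part to that line (v = 0) leaves -u**3 ≠ 0, so f is not divisible by v and the branch is v² ≈ u**3 to lowest order — this is a cusp.
Classification: cusp.


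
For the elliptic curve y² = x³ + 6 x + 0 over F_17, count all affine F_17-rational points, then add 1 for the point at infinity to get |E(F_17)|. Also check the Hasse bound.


Affine points = {(0, 0), (5, 6), (5, 11), (8, 4), (8, 13), (9, 1), (9, 16), (12, 7), (12, 10)}; affine count = 9; |E(F_17)| = 10.

Discriminant check: Δ ∝ 4a³ + 27b² = 4·6³ + 27·0² = 4·216 + 27·0 ≡ 14 (mod 17). Nonzero ⇒ E is nonsingular.
For each x ∈ F_17, compute rhs = x³ + 6·x + 0 mod 17, then count y ∈ F_17 with y² ≡ rhs.
  x = 0: rhs = 0, matching y values: 0 (1 points).
  x = 1: rhs = 7, matching y values: none (0 points).
  x = 2: rhs = 3, matching y values: none (0 points).
  x = 3: rhs = 11, matching y values: none (0 points).
  x = 4: rhs = 3, matching y values: none (0 points).
  x = 5: rhs = 2, matching y values: 6, 11 (2 points).
  x = 6: rhs = 14, matching y values: none (0 points).
  x = 7: rhs = 11, matching y values: none (0 points).
  x = 8: rhs = 16, matching y values: 4, 13 (2 points).
  x = 9: rhs = 1, matching y values: 1, 16 (2 points).
  x = 10: rhs = 6, matching y values: none (0 points).
  x = 11: rhs = 3, matching y values: none (0 points).
  x = 12: rhs = 15, matching y values: 7, 10 (2 points).
  x = 13: rhs = 14, matching y values: none (0 points).
  x = 14: rhs = 6, matching y values: none (0 points).
  x = 15: rhs = 14, matching y values: none (0 points).
  x = 16: rhs = 10, matching y values: none (0 points).
Total affine count: 9.
Full point count |E(F_17)| = 9 + 1 = 10.
Hasse bound: |10 − (17+1)| = |-8| = 8 ≤ 2√17 ≈ 8.2462 ✓.


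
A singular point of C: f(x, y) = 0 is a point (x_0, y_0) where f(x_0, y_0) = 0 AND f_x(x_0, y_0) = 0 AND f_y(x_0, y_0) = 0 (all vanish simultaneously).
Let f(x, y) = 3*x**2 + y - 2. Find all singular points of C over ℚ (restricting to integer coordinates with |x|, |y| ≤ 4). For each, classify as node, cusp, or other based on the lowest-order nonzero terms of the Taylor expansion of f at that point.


No singular points in the scanned grid; C is smooth there.

Compute partial derivatives:
  f_x = 6*x.
  f_y = 1.
f_y = 1 is a nonzero constant, so f_y never vanishes: no point (x, y) can satisfy f = f_x = f_y = 0. In particular no (x, y) ∈ {−4, ..., 4}² is singular; the curve is smooth.


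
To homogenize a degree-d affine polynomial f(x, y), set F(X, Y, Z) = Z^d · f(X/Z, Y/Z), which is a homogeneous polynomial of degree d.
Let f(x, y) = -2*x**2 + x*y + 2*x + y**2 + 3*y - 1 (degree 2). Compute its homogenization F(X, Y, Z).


F(X, Y, Z) = -2*X**2 + X*Y + 2*X*Z + Y**2 + 3*Y*Z - Z**2

deg(f) = 2.
Substitute x = X/Z, y = Y/Z into f, then multiply by Z^2.
  monomial -2·x^2·y^0 ↦ -2·X^2·Y^0·Z^0.
  monomial 1·x^1·y^1 ↦ 1·X^1·Y^1·Z^0.
  monomial 2·x^1·y^0 ↦ 2·X^1·Y^0·Z^1.
  monomial 1·x^0·y^2 ↦ 1·X^0·Y^2·Z^0.
  monomial 3·x^0·y^1 ↦ 3·X^0·Y^1·Z^1.
  monomial -1·x^0·y^0 ↦ -1·X^0·Y^0·Z^2.
Collecting: F(X, Y, Z) = -2*X**2 + X*Y + 2*X*Z + Y**2 + 3*Y*Z - Z**2.


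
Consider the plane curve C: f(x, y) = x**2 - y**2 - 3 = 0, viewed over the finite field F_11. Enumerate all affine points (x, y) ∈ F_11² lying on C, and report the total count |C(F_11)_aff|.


Affine F_11-points: {(1, 3), (1, 8), (2, 1), (2, 10), (5, 0), (6, 0), (9, 1), (9, 10), (10, 3), (10, 8)}; count = 10.

For each of the 121 pairs (x, y) ∈ F_11², evaluate f(x, y) mod 11. Record the zeros.
  x = 0: [0↦8, 1↦7, 2↦4, 3↦10, 4↦3, 5↦5, 6↦5, 7↦3, 8↦10, 9↦4, 10↦7]  zeros at y ∈ ∅
  x = 1: [0↦9, 1↦8, 2↦5, 3↦0, 4↦4, 5↦6, 6↦6, 7↦4, 8↦0, 9↦5, 10↦8]  zeros at y ∈ {3, 8}
  x = 2: [0↦1, 1↦0, 2↦8, 3↦3, 4↦7, 5↦9, 6↦9, 7↦7, 8↦3, 9↦8, 10↦0]  zeros at y ∈ {1, 10}
  x = 3: [0↦6, 1↦5, 2↦2, 3↦8, 4↦1, 5↦3, 6↦3, 7↦1, 8↦8, 9↦2, 10↦5]  zeros at y ∈ ∅
  x = 4: [0↦2, 1↦1, 2↦9, 3↦4, 4↦8, 5↦10, 6↦10, 7↦8, 8↦4, 9↦9, 10↦1]  zeros at y ∈ ∅
  x = 5: [0↦0, 1↦10, 2↦7, 3↦2, 4↦6, 5↦8, 6↦8, 7↦6, 8↦2, 9↦7, 10↦10]  zeros at y ∈ {0}
  x = 6: [0↦0, 1↦10, 2↦7, 3↦2, 4↦6, 5↦8, 6↦8, 7↦6, 8↦2, 9↦7, 10↦10]  zeros at y ∈ {0}
  x = 7: [0↦2, 1↦1, 2↦9, 3↦4, 4↦8, 5↦10, 6↦10, 7↦8, 8↦4, 9↦9, 10↦1]  zeros at y ∈ ∅
  x = 8: [0↦6, 1↦5, 2↦2, 3↦8, 4↦1, 5↦3, 6↦3, 7↦1, 8↦8, 9↦2, 10↦5]  zeros at y ∈ ∅
  x = 9: [0↦1, 1↦0, 2↦8, 3↦3, 4↦7, 5↦9, 6↦9, 7↦7, 8↦3, 9↦8, 10↦0]  zeros at y ∈ {1, 10}
  x = 10: [0↦9, 1↦8, 2↦5, 3↦0, 4↦4, 5↦6, 6↦6, 7↦4, 8↦0, 9↦5, 10↦8]  zeros at y ∈ {3, 8}
Collecting zeros: affine points = {(1, 3), (1, 8), (2, 1), (2, 10), (5, 0), (6, 0), (9, 1), (9, 10), (10, 3), (10, 8)}.
Total count |C(F_11)_aff| = 10.


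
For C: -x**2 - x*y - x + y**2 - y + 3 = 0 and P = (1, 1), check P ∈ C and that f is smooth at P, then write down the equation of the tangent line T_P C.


Tangent line at P: 4 - 4*x = 0.

Step 1: f(1, 1) = 0, so P lies on C.
Step 2: partial derivatives
  f_x(x, y) = -2*x - y - 1, f_y(x, y) = -x + 2*y - 1.
  f_x(P) = -4, f_y(P) = 0 (gradient nonzero, so P is smooth).
Step 3: tangent line at P: -4·(x − 1) + 0·(y − 1) = 0.
Expanding: 4 - 4*x = 0.


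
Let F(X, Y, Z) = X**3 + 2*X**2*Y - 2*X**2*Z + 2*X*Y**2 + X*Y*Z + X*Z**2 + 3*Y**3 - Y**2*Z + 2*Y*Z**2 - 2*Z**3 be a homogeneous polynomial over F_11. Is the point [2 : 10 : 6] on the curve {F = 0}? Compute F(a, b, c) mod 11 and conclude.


F(2,10,6) ≡ 9 (mod 11); P is NOT on the curve.

Evaluate F(2, 10, 6) term-by-term (mod 11).
  X**3 ↦ 1·8·1·1 = 8
  2*X**2*Y ↦ 2·4·10·1 = 80
  -2*X**2*Z ↦ -2·4·1·6 = -48
  2*X*Y**2 ↦ 2·2·100·1 = 400
  X*Y*Z ↦ 1·2·10·6 = 120
  X*Z**2 ↦ 1·2·1·36 = 72
  3*Y**3 ↦ 3·1·1000·1 = 3000
  -Y**2*Z ↦ -1·1·100·6 = -600
  2*Y*Z**2 ↦ 2·1·10·36 = 720
  -2*Z**3 ↦ -2·1·1·216 = -432
Sum: F(2, 10, 6) = (8) + (80) + (-48) + (400) + (120) + (72) + (3000) + (-600) + (720) + (-432) = 3320.
Reducing mod 11: 3320 ≡ 9 (mod 11).
Since F(a, b, c) ≡ 9 ≠ 0 (mod 11), P does NOT lie on the curve.


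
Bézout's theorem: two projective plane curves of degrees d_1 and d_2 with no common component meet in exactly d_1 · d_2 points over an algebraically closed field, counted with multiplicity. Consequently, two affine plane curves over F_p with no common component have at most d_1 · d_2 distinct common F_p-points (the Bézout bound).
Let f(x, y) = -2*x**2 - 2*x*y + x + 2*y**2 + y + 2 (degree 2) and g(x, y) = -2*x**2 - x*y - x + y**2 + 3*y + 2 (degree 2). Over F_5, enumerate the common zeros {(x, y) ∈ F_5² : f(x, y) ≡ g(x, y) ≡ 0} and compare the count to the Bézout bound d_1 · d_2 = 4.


Common zeros: {(3, 2), (3, 3)}; count = 2; Bézout bound = 4.

deg(f) = 2, deg(g) = 2, so Bézout bound = 4.
Scan x ∈ F_5. For each x, list the y ∈ F_5 with f(x, y) ≡ 0 and those with g(x, y) ≡ 0 (mod 5); the common zeros in that column are the intersection.
  x = 0: f ≡ 0 at y ∈ {1}; g ≡ 0 at y ∈ {3, 4}; common: ∅.
  x = 1: f ≡ 0 at y ∈ ∅; g ≡ 0 at y ∈ ∅; common: ∅.
  x = 2: f ≡ 0 at y ∈ {1, 3}; g ≡ 0 at y ∈ ∅; common: ∅.
  x = 3: f ≡ 0 at y ∈ {2, 3}; g ≡ 0 at y ∈ {2, 3}; common: {2, 3}.
  x = 4: f ≡ 0 at y ∈ ∅; g ≡ 0 at y ∈ ∅; common: ∅.
Collecting: common zeros = {(3, 2), (3, 3)}, so the count is 2.
Comparison with the Bézout bound: 2 ≤ 4 = deg(f)·deg(g), as expected for curves with no common component (the affine F_5-count falls short of the bound because intersections may lie at infinity, over extension fields, or carry multiplicity).


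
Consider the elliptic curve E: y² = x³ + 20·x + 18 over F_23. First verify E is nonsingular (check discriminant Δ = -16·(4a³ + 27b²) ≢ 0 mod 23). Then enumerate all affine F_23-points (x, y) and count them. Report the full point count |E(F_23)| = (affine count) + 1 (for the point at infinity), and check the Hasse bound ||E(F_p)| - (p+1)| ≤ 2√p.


Affine points = {(0, 8), (0, 15), (1, 4), (1, 19), (3, 6), (3, 17), (4, 1), (4, 22), (5, 6), (5, 17), (6, 3), (6, 20), (7, 8), (7, 15), (8, 0), (12, 10), (12, 13), (14, 11), (14, 12), (15, 6), (15, 17), (16, 8), (16, 15), (17, 2), (17, 21), (18, 0), (19, 9), (19, 14), (20, 0), (21, 4), (21, 19)}; affine count = 31; |E(F_23)| = 32.

Discriminant check: Δ ∝ 4a³ + 27b² = 4·20³ + 27·18² = 4·8000 + 27·324 ≡ 15 (mod 23). Nonzero ⇒ E is nonsingular.
For each x ∈ F_23, compute rhs = x³ + 20·x + 18 mod 23, then count y ∈ F_23 with y² ≡ rhs.
  x = 0: rhs = 18, matching y values: 8, 15 (2 points).
  x = 1: rhs = 16, matching y values: 4, 19 (2 points).
  x = 2: rhs = 20, matching y values: none (0 points).
  x = 3: rhs = 13, matching y values: 6, 17 (2 points).
  x = 4: rhs = 1, matching y values: 1, 22 (2 points).
  x = 5: rhs = 13, matching y values: 6, 17 (2 points).
  x = 6: rhs = 9, matching y values: 3, 20 (2 points).
  x = 7: rhs = 18, matching y values: 8, 15 (2 points).
  x = 8: rhs = 0, matching y values: 0 (1 points).
  x = 9: rhs = 7, matching y values: none (0 points).
  x = 10: rhs = 22, matching y values: none (0 points).
  x = 11: rhs = 5, matching y values: none (0 points).
  x = 12: rhs = 8, matching y values: 10, 13 (2 points).
  x = 13: rhs = 14, matching y values: none (0 points).
  x = 14: rhs = 6, matching y values: 11, 12 (2 points).
  x = 15: rhs = 13, matching y values: 6, 17 (2 points).
  x = 16: rhs = 18, matching y values: 8, 15 (2 points).
  x = 17: rhs = 4, matching y values: 2, 21 (2 points).
  x = 18: rhs = 0, matching y values: 0 (1 points).
  x = 19: rhs = 12, matching y values: 9, 14 (2 points).
  x = 20: rhs = 0, matching y values: 0 (1 points).
  x = 21: rhs = 16, matching y values: 4, 19 (2 points).
  x = 22: rhs = 20, matching y values: none (0 points).
Total affine count: 31.
Full point count |E(F_23)| = 31 + 1 = 32.
Hasse bound: |32 − (23+1)| = |8| = 8 ≤ 2√23 ≈ 9.5917 ✓.


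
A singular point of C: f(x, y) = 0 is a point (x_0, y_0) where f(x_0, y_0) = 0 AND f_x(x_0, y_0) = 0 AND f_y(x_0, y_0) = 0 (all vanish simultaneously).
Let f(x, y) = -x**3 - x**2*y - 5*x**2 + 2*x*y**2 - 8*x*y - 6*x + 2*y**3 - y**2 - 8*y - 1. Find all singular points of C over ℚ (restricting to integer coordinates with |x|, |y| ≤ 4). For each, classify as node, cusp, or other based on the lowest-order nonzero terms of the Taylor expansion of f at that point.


Singular points: {(-2, 1)}; classification: cusp.

Compute partial derivatives:
  f_x = -3*x**2 - 2*x*y - 10*x + 2*y**2 - 8*y - 6.
  f_y = -x**2 + 4*x*y - 8*x + 6*y**2 - 2*y - 8.
Scan x_0 ∈ {−4, ..., 4}. For each x_0, f_y(x_0, y) is a polynomial in y; find its integer roots y ∈ {−4, ..., 4}, then test f_x and f at those candidates.
  x = -4: f_y(-4, y) = 6*y**2 - 18*y + 8; no integer root y with |y| ≤ 4.
  x = -3: f_y(-3, y) = 6*y**2 - 14*y + 7; no integer root y with |y| ≤ 4.
  x = -2: f_y(-2, y) = 6*y**2 - 10*y + 4; vanishes at y ∈ {1}. (-2, 1): f_x = 0, f = 0 — SINGULAR.
  x = -1: f_y(-1, y) = 6*y**2 - 6*y - 1; no integer root y with |y| ≤ 4.
  x = 0: f_y(0, y) = 6*y**2 - 2*y - 8; vanishes at y ∈ {-1}. (0, -1): f_x = 4 ≠ 0.
  x = 1: f_y(1, y) = 6*y**2 + 2*y - 17; no integer root y with |y| ≤ 4.
  x = 2: f_y(2, y) = 6*y**2 + 6*y - 28; no integer root y with |y| ≤ 4.
  x = 3: f_y(3, y) = 6*y**2 + 10*y - 41; no integer root y with |y| ≤ 4.
  x = 4: f_y(4, y) = 6*y**2 + 14*y - 56; no integer root y with |y| ≤ 4.
Only singular point on the grid: (-2, 1).
Classify: substitute x = -2 + u, y = 1 + v and expand: f = -u**3 - u**2*v + 2*u*v**2 + 2*v**3 + v**2.
No constant or linear terms (consistent with a singular point). Quadratic part: v**2. Cubic part: -u**3 - u**2*v + 2*u*v**2 + 2*v**3.
The quadratic part v**2 is a perfect square, so there is a single (double) tangent line v = 0, i.e. y = 1. Restricting the cubic part to that line (v = 0) leaves -u**3 ≠ 0, so f is not divisible by v and the branch is v² ≈ u**3 to lowest order — this is a cusp.
Classification: cusp.


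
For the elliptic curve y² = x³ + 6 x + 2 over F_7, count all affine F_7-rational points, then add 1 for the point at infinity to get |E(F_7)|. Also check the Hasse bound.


Affine points = {(0, 3), (0, 4), (1, 3), (1, 4), (2, 1), (2, 6), (6, 3), (6, 4)}; affine count = 8; |E(F_7)| = 9.

Discriminant check: Δ ∝ 4a³ + 27b² = 4·6³ + 27·2² = 4·216 + 27·4 ≡ 6 (mod 7). Nonzero ⇒ E is nonsingular.
For each x ∈ F_7, compute rhs = x³ + 6·x + 2 mod 7, then count y ∈ F_7 with y² ≡ rhs.
  x = 0: rhs = 2, matching y values: 3, 4 (2 points).
  x = 1: rhs = 2, matching y values: 3, 4 (2 points).
  x = 2: rhs = 1, matching y values: 1, 6 (2 points).
  x = 3: rhs = 5, matching y values: none (0 points).
  x = 4: rhs = 6, matching y values: none (0 points).
  x = 5: rhs = 3, matching y values: none (0 points).
  x = 6: rhs = 2, matching y values: 3, 4 (2 points).
Total affine count: 8.
Full point count |E(F_7)| = 8 + 1 = 9.
Hasse bound: |9 − (7+1)| = |1| = 1 ≤ 2√7 ≈ 5.2915 ✓.


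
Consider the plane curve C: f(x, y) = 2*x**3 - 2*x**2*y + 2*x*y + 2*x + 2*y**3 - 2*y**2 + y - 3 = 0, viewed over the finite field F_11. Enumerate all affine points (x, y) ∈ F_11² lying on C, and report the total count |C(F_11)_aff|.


Affine F_11-points: {(0, 6), (1, 2), (2, 3), (3, 9), (4, 1), (5, 2), (5, 3), (5, 7), (6, 7), (7, 2), (7, 3), (7, 7), (8, 5), (8, 8), (8, 10), (10, 4)}; count = 16.

For each of the 121 pairs (x, y) ∈ F_11², evaluate f(x, y) mod 11. Record the zeros.
  x = 0: [0↦8, 1↦9, 2↦7, 3↦3, 4↦9, 5↦4, 6↦0, 7↦9, 8↦10, 9↦4, 10↦3]  zeros at y ∈ {6}
  x = 1: [0↦1, 1↦2, 2↦0, 3↦7, 4↦2, 5↦8, 6↦4, 7↦2, 8↦3, 9↦8, 10↦7]  zeros at y ∈ {2}
  x = 2: [0↦6, 1↦3, 2↦8, 3↦0, 4↦2, 5↦4, 6↦7, 7↦1, 8↦9, 9↦10, 10↦5]  zeros at y ∈ {3}
  x = 3: [0↦2, 1↦2, 2↦10, 3↦5, 4↦10, 5↦4, 6↦10, 7↦7, 8↦7, 9↦0, 10↦9]  zeros at y ∈ {9}
  x = 4: [0↦1, 1↦0, 2↦7, 3↦1, 4↦5, 5↦9, 6↦3, 7↦10, 8↦9, 9↦1, 10↦9]  zeros at y ∈ {1}
  x = 5: [0↦4, 1↦9, 2↦0, 3↦0, 4↦10, 5↦9, 6↦9, 7↦0, 8↦5, 9↦3, 10↦6]  zeros at y ∈ {2, 3, 7}
  x = 6: [0↦1, 1↦8, 2↦1, 3↦3, 4↦4, 5↦5, 6↦7, 7↦0, 8↦7, 9↦7, 10↦1]  zeros at y ∈ {7}
  x = 7: [0↦4, 1↦9, 2↦0, 3↦0, 4↦10, 5↦9, 6↦9, 7↦0, 8↦5, 9↦3, 10↦6]  zeros at y ∈ {2, 3, 7}
  x = 8: [0↦3, 1↦2, 2↦9, 3↦3, 4↦7, 5↦0, 6↦5, 7↦1, 8↦0, 9↦3, 10↦0]  zeros at y ∈ {5, 8, 10}
  x = 9: [0↦10, 1↦10, 2↦7, 3↦2, 4↦7, 5↦1, 6↦7, 7↦4, 8↦4, 9↦8, 10↦6]  zeros at y ∈ ∅
  x = 10: [0↦4, 1↦1, 2↦6, 3↦9, 4↦0, 5↦2, 6↦5, 7↦10, 8↦7, 9↦8, 10↦3]  zeros at y ∈ {4}
Collecting zeros: affine points = {(0, 6), (1, 2), (2, 3), (3, 9), (4, 1), (5, 2), (5, 3), (5, 7), (6, 7), (7, 2), (7, 3), (7, 7), (8, 5), (8, 8), (8, 10), (10, 4)}.
Total count |C(F_11)_aff| = 16.


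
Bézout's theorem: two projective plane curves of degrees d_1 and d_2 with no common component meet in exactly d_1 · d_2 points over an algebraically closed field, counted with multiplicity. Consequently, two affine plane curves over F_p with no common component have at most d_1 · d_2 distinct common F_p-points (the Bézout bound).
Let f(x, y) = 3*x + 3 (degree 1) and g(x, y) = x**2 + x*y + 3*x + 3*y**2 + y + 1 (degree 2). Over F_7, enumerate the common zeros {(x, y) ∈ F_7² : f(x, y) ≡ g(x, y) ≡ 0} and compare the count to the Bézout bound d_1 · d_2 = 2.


Common zeros: ∅; count = 0; Bézout bound = 2.

deg(f) = 1, deg(g) = 2, so Bézout bound = 2.
Scan x ∈ F_7. For each x, list the y ∈ F_7 with f(x, y) ≡ 0 and those with g(x, y) ≡ 0 (mod 7); the common zeros in that column are the intersection.
  x = 0: f ≡ 0 at y ∈ ∅; g ≡ 0 at y ∈ ∅; common: ∅.
  x = 1: f ≡ 0 at y ∈ ∅; g ≡ 0 at y ∈ {2}; common: ∅.
  x = 2: f ≡ 0 at y ∈ ∅; g ≡ 0 at y ∈ ∅; common: ∅.
  x = 3: f ≡ 0 at y ∈ ∅; g ≡ 0 at y ∈ ∅; common: ∅.
  x = 4: f ≡ 0 at y ∈ ∅; g ≡ 0 at y ∈ ∅; common: ∅.
  x = 5: f ≡ 0 at y ∈ ∅; g ≡ 0 at y ∈ ∅; common: ∅.
  x = 6: f ≡ 0 at y ∈ {0, 1, 2, 3, 4, 5, 6}; g ≡ 0 at y ∈ ∅; common: ∅.
Collecting: common zeros = ∅, so the count is 0.
Comparison with the Bézout bound: 0 ≤ 2 = deg(f)·deg(g), as expected for curves with no common component (the affine F_7-count falls short of the bound because intersections may lie at infinity, over extension fields, or carry multiplicity).


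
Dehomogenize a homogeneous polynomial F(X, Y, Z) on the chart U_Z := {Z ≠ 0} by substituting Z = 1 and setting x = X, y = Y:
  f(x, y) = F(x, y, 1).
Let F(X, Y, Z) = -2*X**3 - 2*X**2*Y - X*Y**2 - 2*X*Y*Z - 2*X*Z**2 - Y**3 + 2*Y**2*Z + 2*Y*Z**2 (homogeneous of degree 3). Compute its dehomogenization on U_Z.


f(x, y) = -2*x**3 - 2*x**2*y - x*y**2 - 2*x*y - 2*x - y**3 + 2*y**2 + 2*y

On U_Z we set Z = 1. Each monomial c·X^i·Y^j·Z^k in F becomes c·x^i·y^j·1^k = c·x^i·y^j.
Substituting Z = 1: F(X, Y, 1) = -2*x**3 - 2*x**2*y - x*y**2 - 2*x*y - 2*x - y**3 + 2*y**2 + 2*y.
Note: deg(f) ≤ deg(F) = 3; strict inequality happens when F is divisible by Z (lost terms).


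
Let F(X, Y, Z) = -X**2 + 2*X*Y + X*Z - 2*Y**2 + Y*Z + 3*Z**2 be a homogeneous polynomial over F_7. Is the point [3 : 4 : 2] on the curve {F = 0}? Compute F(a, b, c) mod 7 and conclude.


F(3,4,2) ≡ 2 (mod 7); P is NOT on the curve.

Evaluate F(3, 4, 2) term-by-term (mod 7).
  -X**2 ↦ -1·9·1·1 = -9
  2*X*Y ↦ 2·3·4·1 = 24
  X*Z ↦ 1·3·1·2 = 6
  -2*Y**2 ↦ -2·1·16·1 = -32
  Y*Z ↦ 1·1·4·2 = 8
  3*Z**2 ↦ 3·1·1·4 = 12
Sum: F(3, 4, 2) = (-9) + (24) + (6) + (-32) + (8) + (12) = 9.
Reducing mod 7: 9 ≡ 2 (mod 7).
Since F(a, b, c) ≡ 2 ≠ 0 (mod 7), P does NOT lie on the curve.


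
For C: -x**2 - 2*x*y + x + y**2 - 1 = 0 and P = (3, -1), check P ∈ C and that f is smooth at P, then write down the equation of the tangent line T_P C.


Tangent line at P: -3*x - 8*y + 1 = 0.

Step 1: f(3, -1) = 0, so P lies on C.
Step 2: partial derivatives
  f_x(x, y) = -2*x - 2*y + 1, f_y(x, y) = -2*x + 2*y.
  f_x(P) = -3, f_y(P) = -8 (gradient nonzero, so P is smooth).
Step 3: tangent line at P: -3·(x − 3) + -8·(y − -1) = 0.
Expanding: -3*x - 8*y + 1 = 0.


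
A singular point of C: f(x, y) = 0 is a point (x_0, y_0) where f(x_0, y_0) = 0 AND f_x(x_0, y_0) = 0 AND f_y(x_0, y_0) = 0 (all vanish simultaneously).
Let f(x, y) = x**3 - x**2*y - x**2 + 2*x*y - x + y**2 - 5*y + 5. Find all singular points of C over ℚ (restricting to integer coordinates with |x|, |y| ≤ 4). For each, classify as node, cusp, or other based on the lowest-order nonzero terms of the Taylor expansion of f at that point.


Singular points: {(1, 2)}; classification: cusp.

Compute partial derivatives:
  f_x = 3*x**2 - 2*x*y - 2*x + 2*y - 1.
  f_y = -x**2 + 2*x + 2*y - 5.
Scan x_0 ∈ {−4, ..., 4}. For each x_0, f_y(x_0, y) is a polynomial in y; find its integer roots y ∈ {−4, ..., 4}, then test f_x and f at those candidates.
  x = -4: f_y(-4, y) = 2*y - 29; no integer root y with |y| ≤ 4.
  x = -3: f_y(-3, y) = 2*y - 20; no integer root y with |y| ≤ 4.
  x = -2: f_y(-2, y) = 2*y - 13; no integer root y with |y| ≤ 4.
  x = -1: f_y(-1, y) = 2*y - 8; vanishes at y ∈ {4}. (-1, 4): f_x = 20 ≠ 0.
  x = 0: f_y(0, y) = 2*y - 5; no integer root y with |y| ≤ 4.
  x = 1: f_y(1, y) = 2*y - 4; vanishes at y ∈ {2}. (1, 2): f_x = 0, f = 0 — SINGULAR.
  x = 2: f_y(2, y) = 2*y - 5; no integer root y with |y| ≤ 4.
  x = 3: f_y(3, y) = 2*y - 8; vanishes at y ∈ {4}. (3, 4): f_x = 4 ≠ 0.
  x = 4: f_y(4, y) = 2*y - 13; no integer root y with |y| ≤ 4.
Only singular point on the grid: (1, 2).
Classify: substitute x = 1 + u, y = 2 + v and expand: f = u**3 - u**2*v + v**2.
No constant or linear terms (consistent with a singular point). Quadratic part: v**2. Cubic part: u**3 - u**2*v.
The quadratic part v**2 is a perfect square, so there is a single (double) tangent line v = 0, i.e. y = 2. Restricting the cubic part to that line (v = 0) leaves u**3 ≠ 0, so f is not divisible by v and the branch is v² ≈ -u**3 to lowest order — this is a cusp.
Classification: cusp.


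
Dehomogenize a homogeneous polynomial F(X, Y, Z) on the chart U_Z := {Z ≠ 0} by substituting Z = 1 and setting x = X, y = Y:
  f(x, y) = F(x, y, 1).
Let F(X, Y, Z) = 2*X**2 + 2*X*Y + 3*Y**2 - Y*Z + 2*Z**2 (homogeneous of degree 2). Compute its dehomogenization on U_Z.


f(x, y) = 2*x**2 + 2*x*y + 3*y**2 - y + 2

On U_Z we set Z = 1. Each monomial c·X^i·Y^j·Z^k in F becomes c·x^i·y^j·1^k = c·x^i·y^j.
Substituting Z = 1: F(X, Y, 1) = 2*x**2 + 2*x*y + 3*y**2 - y + 2.
Note: deg(f) ≤ deg(F) = 2; strict inequality happens when F is divisible by Z (lost terms).


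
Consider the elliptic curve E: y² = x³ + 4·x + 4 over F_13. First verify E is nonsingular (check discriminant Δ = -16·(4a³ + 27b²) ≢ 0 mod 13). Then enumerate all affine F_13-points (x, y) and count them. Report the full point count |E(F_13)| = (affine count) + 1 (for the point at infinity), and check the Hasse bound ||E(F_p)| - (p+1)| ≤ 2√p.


Affine points = {(0, 2), (0, 11), (1, 3), (1, 10), (3, 2), (3, 11), (6, 6), (6, 7), (10, 2), (10, 11), (11, 1), (11, 12), (12, 5), (12, 8)}; affine count = 14; |E(F_13)| = 15.

Discriminant check: Δ ∝ 4a³ + 27b² = 4·4³ + 27·4² = 4·64 + 27·16 ≡ 12 (mod 13). Nonzero ⇒ E is nonsingular.
For each x ∈ F_13, compute rhs = x³ + 4·x + 4 mod 13, then count y ∈ F_13 with y² ≡ rhs.
  x = 0: rhs = 4, matching y values: 2, 11 (2 points).
  x = 1: rhs = 9, matching y values: 3, 10 (2 points).
  x = 2: rhs = 7, matching y values: none (0 points).
  x = 3: rhs = 4, matching y values: 2, 11 (2 points).
  x = 4: rhs = 6, matching y values: none (0 points).
  x = 5: rhs = 6, matching y values: none (0 points).
  x = 6: rhs = 10, matching y values: 6, 7 (2 points).
  x = 7: rhs = 11, matching y values: none (0 points).
  x = 8: rhs = 2, matching y values: none (0 points).
  x = 9: rhs = 2, matching y values: none (0 points).
  x = 10: rhs = 4, matching y values: 2, 11 (2 points).
  x = 11: rhs = 1, matching y values: 1, 12 (2 points).
  x = 12: rhs = 12, matching y values: 5, 8 (2 points).
Total affine count: 14.
Full point count |E(F_13)| = 14 + 1 = 15.
Hasse bound: |15 − (13+1)| = |1| = 1 ≤ 2√13 ≈ 7.2111 ✓.


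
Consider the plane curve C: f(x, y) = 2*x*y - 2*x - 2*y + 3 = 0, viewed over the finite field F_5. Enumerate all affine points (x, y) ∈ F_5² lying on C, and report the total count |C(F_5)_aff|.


Affine F_5-points: {(0, 4), (2, 3), (3, 2), (4, 0)}; count = 4.

For each of the 25 pairs (x, y) ∈ F_5², evaluate f(x, y) mod 5. Record the zeros.
  x = 0: [0↦3, 1↦1, 2↦4, 3↦2, 4↦0]  zeros at y ∈ {4}
  x = 1: [0↦1, 1↦1, 2↦1, 3↦1, 4↦1]  zeros at y ∈ ∅
  x = 2: [0↦4, 1↦1, 2↦3, 3↦0, 4↦2]  zeros at y ∈ {3}
  x = 3: [0↦2, 1↦1, 2↦0, 3↦4, 4↦3]  zeros at y ∈ {2}
  x = 4: [0↦0, 1↦1, 2↦2, 3↦3, 4↦4]  zeros at y ∈ {0}
Collecting zeros: affine points = {(0, 4), (2, 3), (3, 2), (4, 0)}.
Total count |C(F_5)_aff| = 4.


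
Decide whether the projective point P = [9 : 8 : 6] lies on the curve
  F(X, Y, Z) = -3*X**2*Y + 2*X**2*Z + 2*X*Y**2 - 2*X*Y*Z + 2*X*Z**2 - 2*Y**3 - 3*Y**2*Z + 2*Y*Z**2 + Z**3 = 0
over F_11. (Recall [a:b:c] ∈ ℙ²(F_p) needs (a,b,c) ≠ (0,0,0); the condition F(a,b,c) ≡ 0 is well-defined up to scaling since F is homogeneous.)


F(9,8,6) ≡ 10 (mod 11); P is NOT on the curve.

Evaluate F(9, 8, 6) term-by-term (mod 11).
  -3*X**2*Y ↦ -3·81·8·1 = -1944
  2*X**2*Z ↦ 2·81·1·6 = 972
  2*X*Y**2 ↦ 2·9·64·1 = 1152
  -2*X*Y*Z ↦ -2·9·8·6 = -864
  2*X*Z**2 ↦ 2·9·1·36 = 648
  -2*Y**3 ↦ -2·1·512·1 = -1024
  -3*Y**2*Z ↦ -3·1·64·6 = -1152
  2*Y*Z**2 ↦ 2·1·8·36 = 576
  Z**3 ↦ 1·1·1·216 = 216
Sum: F(9, 8, 6) = (-1944) + (972) + (1152) + (-864) + (648) + (-1024) + (-1152) + (576) + (216) = -1420.
Reducing mod 11: -1420 ≡ 10 (mod 11).
Since F(a, b, c) ≡ 10 ≠ 0 (mod 11), P does NOT lie on the curve.


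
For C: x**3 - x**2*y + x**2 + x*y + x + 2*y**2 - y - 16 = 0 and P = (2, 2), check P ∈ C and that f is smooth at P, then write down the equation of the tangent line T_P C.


Tangent line at P: 11*x + 5*y - 32 = 0.

Step 1: f(2, 2) = 0, so P lies on C.
Step 2: partial derivatives
  f_x(x, y) = 3*x**2 - 2*x*y + 2*x + y + 1, f_y(x, y) = -x**2 + x + 4*y - 1.
  f_x(P) = 11, f_y(P) = 5 (gradient nonzero, so P is smooth).
Step 3: tangent line at P: 11·(x − 2) + 5·(y − 2) = 0.
Expanding: 11*x + 5*y - 32 = 0.


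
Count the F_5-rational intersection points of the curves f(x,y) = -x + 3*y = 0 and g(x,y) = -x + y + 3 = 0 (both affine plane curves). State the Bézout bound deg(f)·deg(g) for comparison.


Common zeros: {(2, 4)}; count = 1; Bézout bound = 1.

deg(f) = 1, deg(g) = 1, so Bézout bound = 1.
Scan x ∈ F_5. For each x, list the y ∈ F_5 with f(x, y) ≡ 0 and those with g(x, y) ≡ 0 (mod 5); the common zeros in that column are the intersection.
  x = 0: f ≡ 0 at y ∈ {0}; g ≡ 0 at y ∈ {2}; common: ∅.
  x = 1: f ≡ 0 at y ∈ {2}; g ≡ 0 at y ∈ {3}; common: ∅.
  x = 2: f ≡ 0 at y ∈ {4}; g ≡ 0 at y ∈ {4}; common: {4}.
  x = 3: f ≡ 0 at y ∈ {1}; g ≡ 0 at y ∈ {0}; common: ∅.
  x = 4: f ≡ 0 at y ∈ {3}; g ≡ 0 at y ∈ {1}; common: ∅.
Collecting: common zeros = {(2, 4)}, so the count is 1.
Comparison with the Bézout bound: 1 ≤ 1 = deg(f)·deg(g), as expected for curves with no common component (the bound is attained).


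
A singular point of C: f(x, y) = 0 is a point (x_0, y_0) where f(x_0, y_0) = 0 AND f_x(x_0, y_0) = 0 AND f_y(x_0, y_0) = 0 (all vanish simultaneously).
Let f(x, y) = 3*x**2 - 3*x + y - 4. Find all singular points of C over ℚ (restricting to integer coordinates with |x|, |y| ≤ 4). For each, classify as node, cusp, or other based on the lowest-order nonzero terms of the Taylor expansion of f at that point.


No singular points in the scanned grid; C is smooth there.

Compute partial derivatives:
  f_x = 6*x - 3.
  f_y = 1.
f_y = 1 is a nonzero constant, so f_y never vanishes: no point (x, y) can satisfy f = f_x = f_y = 0. In particular no (x, y) ∈ {−4, ..., 4}² is singular; the curve is smooth.


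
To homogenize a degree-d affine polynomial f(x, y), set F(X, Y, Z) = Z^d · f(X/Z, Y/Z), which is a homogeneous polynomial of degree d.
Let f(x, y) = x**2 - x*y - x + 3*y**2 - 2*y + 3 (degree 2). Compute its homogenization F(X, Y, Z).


F(X, Y, Z) = X**2 - X*Y - X*Z + 3*Y**2 - 2*Y*Z + 3*Z**2

deg(f) = 2.
Substitute x = X/Z, y = Y/Z into f, then multiply by Z^2.
  monomial 1·x^2·y^0 ↦ 1·X^2·Y^0·Z^0.
  monomial -1·x^1·y^1 ↦ -1·X^1·Y^1·Z^0.
  monomial -1·x^1·y^0 ↦ -1·X^1·Y^0·Z^1.
  monomial 3·x^0·y^2 ↦ 3·X^0·Y^2·Z^0.
  monomial -2·x^0·y^1 ↦ -2·X^0·Y^1·Z^1.
  monomial 3·x^0·y^0 ↦ 3·X^0·Y^0·Z^2.
Collecting: F(X, Y, Z) = X**2 - X*Y - X*Z + 3*Y**2 - 2*Y*Z + 3*Z**2.


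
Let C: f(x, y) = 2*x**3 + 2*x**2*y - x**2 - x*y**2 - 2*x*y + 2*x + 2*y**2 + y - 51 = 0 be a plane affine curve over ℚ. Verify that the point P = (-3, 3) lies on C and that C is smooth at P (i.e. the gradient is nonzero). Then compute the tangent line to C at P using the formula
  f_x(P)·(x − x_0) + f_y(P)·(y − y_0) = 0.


Tangent line at P: 11*x + 55*y - 132 = 0.

Step 1: f(-3, 3) = 0, so P lies on C.
Step 2: partial derivatives
  f_x(x, y) = 6*x**2 + 4*x*y - 2*x - y**2 - 2*y + 2, f_y(x, y) = 2*x**2 - 2*x*y - 2*x + 4*y + 1.
  f_x(P) = 11, f_y(P) = 55 (gradient nonzero, so P is smooth).
Step 3: tangent line at P: 11·(x − -3) + 55·(y − 3) = 0.
Expanding: 11*x + 55*y - 132 = 0.


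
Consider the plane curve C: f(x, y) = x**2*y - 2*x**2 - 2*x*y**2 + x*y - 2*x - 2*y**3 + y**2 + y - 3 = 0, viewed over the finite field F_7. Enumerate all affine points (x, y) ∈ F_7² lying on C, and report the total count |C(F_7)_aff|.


Affine F_7-points: {(1, 0), (1, 1), (1, 2), (3, 1), (5, 0), (5, 3)}; count = 6.

For each of the 49 pairs (x, y) ∈ F_7², evaluate f(x, y) mod 7. Record the zeros.
  x = 0: [0↦4, 1↦4, 2↦1, 3↦4, 4↦1, 5↦1, 6↦6]  zeros at y ∈ ∅
  x = 1: [0↦0, 1↦0, 2↦0, 3↦2, 4↦1, 5↦6, 6↦5]  zeros at y ∈ {0, 1, 2}
  x = 2: [0↦6, 1↦1, 2↦6, 3↦2, 4↦5, 5↦3, 6↦5]  zeros at y ∈ ∅
  x = 3: [0↦1, 1↦0, 2↦5, 3↦4, 4↦6, 5↦6, 6↦6]  zeros at y ∈ {1}
  x = 4: [0↦6, 1↦4, 2↦4, 3↦1, 4↦4, 5↦1, 6↦1]  zeros at y ∈ ∅
  x = 5: [0↦0, 1↦6, 2↦3, 3↦0, 4↦6, 5↦2, 6↦4]  zeros at y ∈ {0, 3}
  x = 6: [0↦4, 1↦6, 2↦2, 3↦1, 4↦5, 5↦2, 6↦1]  zeros at y ∈ ∅
Collecting zeros: affine points = {(1, 0), (1, 1), (1, 2), (3, 1), (5, 0), (5, 3)}.
Total count |C(F_7)_aff| = 6.


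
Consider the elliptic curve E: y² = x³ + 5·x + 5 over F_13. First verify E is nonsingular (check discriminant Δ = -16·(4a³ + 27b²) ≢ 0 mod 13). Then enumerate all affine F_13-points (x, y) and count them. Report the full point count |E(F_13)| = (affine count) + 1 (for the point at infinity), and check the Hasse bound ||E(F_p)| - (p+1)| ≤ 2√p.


Affine points = {(2, 6), (2, 7), (5, 5), (5, 8), (6, 2), (6, 11), (9, 5), (9, 8), (11, 0), (12, 5), (12, 8)}; affine count = 11; |E(F_13)| = 12.

Discriminant check: Δ ∝ 4a³ + 27b² = 4·5³ + 27·5² = 4·125 + 27·25 ≡ 5 (mod 13). Nonzero ⇒ E is nonsingular.
For each x ∈ F_13, compute rhs = x³ + 5·x + 5 mod 13, then count y ∈ F_13 with y² ≡ rhs.
  x = 0: rhs = 5, matching y values: none (0 points).
  x = 1: rhs = 11, matching y values: none (0 points).
  x = 2: rhs = 10, matching y values: 6, 7 (2 points).
  x = 3: rhs = 8, matching y values: none (0 points).
  x = 4: rhs = 11, matching y values: none (0 points).
  x = 5: rhs = 12, matching y values: 5, 8 (2 points).
  x = 6: rhs = 4, matching y values: 2, 11 (2 points).
  x = 7: rhs = 6, matching y values: none (0 points).
  x = 8: rhs = 11, matching y values: none (0 points).
  x = 9: rhs = 12, matching y values: 5, 8 (2 points).
  x = 10: rhs = 2, matching y values: none (0 points).
  x = 11: rhs = 0, matching y values: 0 (1 points).
  x = 12: rhs = 12, matching y values: 5, 8 (2 points).
Total affine count: 11.
Full point count |E(F_13)| = 11 + 1 = 12.
Hasse bound: |12 − (13+1)| = |-2| = 2 ≤ 2√13 ≈ 7.2111 ✓.


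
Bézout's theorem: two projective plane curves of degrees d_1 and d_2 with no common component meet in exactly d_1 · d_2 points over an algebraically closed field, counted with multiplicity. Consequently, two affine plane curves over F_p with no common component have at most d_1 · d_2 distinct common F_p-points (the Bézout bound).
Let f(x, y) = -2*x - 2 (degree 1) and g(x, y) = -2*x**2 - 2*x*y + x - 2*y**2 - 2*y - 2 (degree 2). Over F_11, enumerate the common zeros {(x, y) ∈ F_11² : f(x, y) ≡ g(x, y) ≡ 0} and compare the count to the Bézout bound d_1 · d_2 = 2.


Common zeros: {(10, 5), (10, 6)}; count = 2; Bézout bound = 2.

deg(f) = 1, deg(g) = 2, so Bézout bound = 2.
Scan x ∈ F_11. For each x, list the y ∈ F_11 with f(x, y) ≡ 0 and those with g(x, y) ≡ 0 (mod 11); the common zeros in that column are the intersection.
  x = 0: f ≡ 0 at y ∈ ∅; g ≡ 0 at y ∈ ∅; common: ∅.
  x = 1: f ≡ 0 at y ∈ ∅; g ≡ 0 at y ∈ {3, 6}; common: ∅.
  x = 2: f ≡ 0 at y ∈ ∅; g ≡ 0 at y ∈ {3, 5}; common: ∅.
  x = 3: f ≡ 0 at y ∈ ∅; g ≡ 0 at y ∈ {8, 10}; common: ∅.
  x = 4: f ≡ 0 at y ∈ ∅; g ≡ 0 at y ∈ {7, 10}; common: ∅.
  x = 5: f ≡ 0 at y ∈ ∅; g ≡ 0 at y ∈ ∅; common: ∅.
  x = 6: f ≡ 0 at y ∈ ∅; g ≡ 0 at y ∈ {7, 8}; common: ∅.
  x = 7: f ≡ 0 at y ∈ ∅; g ≡ 0 at y ∈ ∅; common: ∅.
  x = 8: f ≡ 0 at y ∈ ∅; g ≡ 0 at y ∈ ∅; common: ∅.
  x = 9: f ≡ 0 at y ∈ ∅; g ≡ 0 at y ∈ ∅; common: ∅.
  x = 10: f ≡ 0 at y ∈ {0, 1, 2, 3, 4, 5, 6, 7, 8, 9, 10}; g ≡ 0 at y ∈ {5, 6}; common: {5, 6}.
Collecting: common zeros = {(10, 5), (10, 6)}, so the count is 2.
Comparison with the Bézout bound: 2 ≤ 2 = deg(f)·deg(g), as expected for curves with no common component (the bound is attained).


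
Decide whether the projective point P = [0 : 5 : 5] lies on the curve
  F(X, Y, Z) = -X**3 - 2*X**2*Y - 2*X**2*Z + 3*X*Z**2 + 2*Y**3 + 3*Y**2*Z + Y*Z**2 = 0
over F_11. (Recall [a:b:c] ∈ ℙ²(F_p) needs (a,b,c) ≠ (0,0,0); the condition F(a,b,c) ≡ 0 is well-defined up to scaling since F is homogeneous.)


F(0,5,5) ≡ 2 (mod 11); P is NOT on the curve.

Evaluate F(0, 5, 5) term-by-term (mod 11).
  -X**3 ↦ -1·0·1·1 = 0
  -2*X**2*Y ↦ -2·0·5·1 = 0
  -2*X**2*Z ↦ -2·0·1·5 = 0
  3*X*Z**2 ↦ 3·0·1·25 = 0
  2*Y**3 ↦ 2·1·125·1 = 250
  3*Y**2*Z ↦ 3·1·25·5 = 375
  Y*Z**2 ↦ 1·1·5·25 = 125
Sum: F(0, 5, 5) = (0) + (0) + (0) + (0) + (250) + (375) + (125) = 750.
Reducing mod 11: 750 ≡ 2 (mod 11).
Since F(a, b, c) ≡ 2 ≠ 0 (mod 11), P does NOT lie on the curve.


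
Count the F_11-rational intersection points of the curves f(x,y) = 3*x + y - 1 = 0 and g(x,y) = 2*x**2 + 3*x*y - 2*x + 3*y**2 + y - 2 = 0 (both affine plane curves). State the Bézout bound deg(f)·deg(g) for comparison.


Common zeros: {(4, 0), (8, 10)}; count = 2; Bézout bound = 2.

deg(f) = 1, deg(g) = 2, so Bézout bound = 2.
Scan x ∈ F_11. For each x, list the y ∈ F_11 with f(x, y) ≡ 0 and those with g(x, y) ≡ 0 (mod 11); the common zeros in that column are the intersection.
  x = 0: f ≡ 0 at y ∈ {1}; g ≡ 0 at y ∈ {8, 10}; common: ∅.
  x = 1: f ≡ 0 at y ∈ {9}; g ≡ 0 at y ∈ ∅; common: ∅.
  x = 2: f ≡ 0 at y ∈ {6}; g ≡ 0 at y ∈ {7, 9}; common: ∅.
  x = 3: f ≡ 0 at y ∈ {3}; g ≡ 0 at y ∈ ∅; common: ∅.
  x = 4: f ≡ 0 at y ∈ {0}; g ≡ 0 at y ∈ {0, 3}; common: {0}.
  x = 5: f ≡ 0 at y ∈ {8}; g ≡ 0 at y ∈ {6, 7}; common: ∅.
  x = 6: f ≡ 0 at y ∈ {5}; g ≡ 0 at y ∈ ∅; common: ∅.
  x = 7: f ≡ 0 at y ∈ {2}; g ≡ 0 at y ∈ ∅; common: ∅.
  x = 8: f ≡ 0 at y ∈ {10}; g ≡ 0 at y ∈ {0, 10}; common: {10}.
  x = 9: f ≡ 0 at y ∈ {7}; g ≡ 0 at y ∈ {3, 6}; common: ∅.
  x = 10: f ≡ 0 at y ∈ {4}; g ≡ 0 at y ∈ ∅; common: ∅.
Collecting: common zeros = {(4, 0), (8, 10)}, so the count is 2.
Comparison with the Bézout bound: 2 ≤ 2 = deg(f)·deg(g), as expected for curves with no common component (the bound is attained).


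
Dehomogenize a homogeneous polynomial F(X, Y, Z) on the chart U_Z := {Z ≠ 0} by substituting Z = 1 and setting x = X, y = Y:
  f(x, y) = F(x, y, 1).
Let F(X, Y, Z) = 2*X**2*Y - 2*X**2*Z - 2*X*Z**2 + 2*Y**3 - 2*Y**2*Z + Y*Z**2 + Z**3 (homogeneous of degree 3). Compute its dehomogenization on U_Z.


f(x, y) = 2*x**2*y - 2*x**2 - 2*x + 2*y**3 - 2*y**2 + y + 1

On U_Z we set Z = 1. Each monomial c·X^i·Y^j·Z^k in F becomes c·x^i·y^j·1^k = c·x^i·y^j.
Substituting Z = 1: F(X, Y, 1) = 2*x**2*y - 2*x**2 - 2*x + 2*y**3 - 2*y**2 + y + 1.
Note: deg(f) ≤ deg(F) = 3; strict inequality happens when F is divisible by Z (lost terms).


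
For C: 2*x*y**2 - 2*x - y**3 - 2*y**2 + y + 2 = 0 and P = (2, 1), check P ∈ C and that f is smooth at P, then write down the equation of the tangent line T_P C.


Tangent line at P: 2*y - 2 = 0.

Step 1: f(2, 1) = 0, so P lies on C.
Step 2: partial derivatives
  f_x(x, y) = 2*y**2 - 2, f_y(x, y) = 4*x*y - 3*y**2 - 4*y + 1.
  f_x(P) = 0, f_y(P) = 2 (gradient nonzero, so P is smooth).
Step 3: tangent line at P: 0·(x − 2) + 2·(y − 1) = 0.
Expanding: 2*y - 2 = 0.


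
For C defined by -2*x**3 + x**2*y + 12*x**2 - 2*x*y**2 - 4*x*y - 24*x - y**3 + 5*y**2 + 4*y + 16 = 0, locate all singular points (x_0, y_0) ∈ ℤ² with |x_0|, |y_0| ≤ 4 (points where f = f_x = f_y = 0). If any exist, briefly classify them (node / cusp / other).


Singular points: {(2, 0)}; classification: cusp.

Compute partial derivatives:
  f_x = -6*x**2 + 2*x*y + 24*x - 2*y**2 - 4*y - 24.
  f_y = x**2 - 4*x*y - 4*x - 3*y**2 + 10*y + 4.
Scan x_0 ∈ {−4, ..., 4}. For each x_0, f_y(x_0, y) is a polynomial in y; find its integer roots y ∈ {−4, ..., 4}, then test f_x and f at those candidates.
  x = -4: f_y(-4, y) = -3*y**2 + 26*y + 36; no integer root y with |y| ≤ 4.
  x = -3: f_y(-3, y) = -3*y**2 + 22*y + 25; vanishes at y ∈ {-1}. (-3, -1): f_x = -142 ≠ 0.
  x = -2: f_y(-2, y) = -3*y**2 + 18*y + 16; no integer root y with |y| ≤ 4.
  x = -1: f_y(-1, y) = -3*y**2 + 14*y + 9; no integer root y with |y| ≤ 4.
  x = 0: f_y(0, y) = -3*y**2 + 10*y + 4; no integer root y with |y| ≤ 4.
  x = 1: f_y(1, y) = -3*y**2 + 6*y + 1; no integer root y with |y| ≤ 4.
  x = 2: f_y(2, y) = -3*y**2 + 2*y; vanishes at y ∈ {0}. (2, 0): f_x = 0, f = 0 — SINGULAR.
  x = 3: f_y(3, y) = -3*y**2 - 2*y + 1; vanishes at y ∈ {-1}. (3, -1): f_x = -10 ≠ 0.
  x = 4: f_y(4, y) = -3*y**2 - 6*y + 4; no integer root y with |y| ≤ 4.
Only singular point on the grid: (2, 0).
Classify: substitute x = 2 + u, y = 0 + v and expand: f = -2*u**3 + u**2*v - 2*u*v**2 - v**3 + v**2.
No constant or linear terms (consistent with a singular point). Quadratic part: v**2. Cubic part: -2*u**3 + u**2*v - 2*u*v**2 - v**3.
The quadratic part v**2 is a perfect square, so there is a single (double) tangent line v = 0, i.e. y = 0. Restricting the cubic part to that line (v = 0) leaves -2*u**3 ≠ 0, so f is not divisible by v and the branch is v² ≈ 2*u**3 to lowest order — this is a cusp.
Classification: cusp.
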